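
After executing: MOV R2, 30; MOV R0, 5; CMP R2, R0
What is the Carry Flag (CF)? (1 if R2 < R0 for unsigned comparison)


Register state trace:
  MOV R2, 30  → R2 = 30
  MOV R0, 5  → R0 = 5
  CMP R2, R0  → unsigned 30 - 5: no borrow
  30 >= 5, so CF = 0
CF = 0

0


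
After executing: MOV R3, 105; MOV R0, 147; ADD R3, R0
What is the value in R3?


Register state trace:
  MOV R3, 105  → R3 = 105
  MOV R0, 147  → R0 = 147
  ADD R3, R0  → R3 = 105 + 147 = 252
Final: R3 = 252

252


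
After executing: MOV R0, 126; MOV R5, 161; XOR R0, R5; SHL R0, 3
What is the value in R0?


Register state trace:
  MOV R0, 126  → R0 = 126 (0b01111110)
  MOV R5, 161  → R5 = 161 (0b10100001)
  XOR R0, R5  → R0 = 126 XOR 161 = 223 (0b11011111)
  SHL R0, 3  → R0 = 223 << 3 = 1784
Final: R0 = 1784

1784


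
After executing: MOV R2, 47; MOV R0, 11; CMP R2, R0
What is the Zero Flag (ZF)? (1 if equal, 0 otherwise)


Register state trace:
  MOV R2, 47  → R2 = 47
  MOV R0, 11  → R0 = 11
  CMP R2, R0  → computes 47 - 11 = 36
  Result is nonzero, so values are not equal
ZF = 0

0


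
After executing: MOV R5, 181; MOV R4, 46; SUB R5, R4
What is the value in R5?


Register state trace:
  MOV R5, 181  → R5 = 181
  MOV R4, 46  → R4 = 46
  SUB R5, R4  → R5 = 181 - 46 = 135
Final: R5 = 135

135


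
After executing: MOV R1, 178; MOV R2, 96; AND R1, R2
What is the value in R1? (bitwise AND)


Register state trace:
  MOV R1, 178  → R1 = 178 (0b10110010)
  MOV R2, 96  → R2 = 96 (0b01100000)
  AND R1, R2  → R1 = 178 AND 96 = 32 (0b00100000)
Final: R1 = 32

32


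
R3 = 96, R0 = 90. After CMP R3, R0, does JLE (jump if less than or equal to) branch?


Trace:
  R3 = 96, R0 = 90
  CMP R3, R0  → compares 96 vs 90
  JLE checks: is 96 less than or equal to 90?
  96 > 90, so condition is false
Branch taken: No

No


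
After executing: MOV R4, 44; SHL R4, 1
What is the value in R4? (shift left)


Register state trace:
  MOV R4, 44  → R4 = 44
  SHL R4, 1  → R4 = 44 << 1 = 44 * 2^1 = 88
Final: R4 = 88

88


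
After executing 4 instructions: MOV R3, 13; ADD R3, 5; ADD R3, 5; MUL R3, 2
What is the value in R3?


Register state trace:
  MOV R3, 13  → R3 = 13
  ADD R3, 5  → R3 = 13 + 5 = 18
  ADD R3, 5  → R3 = 18 + 5 = 23
  MUL R3, 2  → R3 = 23 * 2 = 46
Final: R3 = 46

46


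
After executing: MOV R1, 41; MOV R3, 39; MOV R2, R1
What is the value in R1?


Register state trace:
  MOV R1, 41  → R1 = 41
  MOV R3, 39  → R3 = 39
  MOV R2, R1  → R2 = 41
Final: R1 = 41

41


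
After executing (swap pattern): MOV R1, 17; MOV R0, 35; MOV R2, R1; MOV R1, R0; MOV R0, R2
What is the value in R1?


Register state trace (swap pattern):
  MOV R1, 17  → R1 = 17
  MOV R0, 35  → R0 = 35
  MOV R2, R1  → R2 = 17  (save R1)
  MOV R1, R0  → R1 = 35  (R1 gets R0's value)
  MOV R0, R2  → R0 = 17  (R0 gets saved value)
Final: R1 = 35

35


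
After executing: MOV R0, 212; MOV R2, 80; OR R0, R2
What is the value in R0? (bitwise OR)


Register state trace:
  MOV R0, 212  → R0 = 212 (0b11010100)
  MOV R2, 80  → R2 = 80 (0b01010000)
  OR R0, R2   → R0 = 212 OR 80 = 212 (0b11010100)
Final: R0 = 212

212


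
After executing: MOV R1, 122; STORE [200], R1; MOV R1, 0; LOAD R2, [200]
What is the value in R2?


Register and memory trace:
  MOV R1, 122  → R1 = 122
  STORE [200], R1  → mem[200] = 122
  MOV R1, 0  → R1 = 0
  LOAD R2, [200]  → R2 = mem[200] = 122
Final: R2 = 122

122


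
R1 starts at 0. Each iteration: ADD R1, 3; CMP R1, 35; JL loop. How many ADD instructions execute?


Loop trace (R1 starts at 0, target 35, step 3):
  ADD #1: R1 = 0 + 3 = 3  → 3 < 35, loop
  ADD #2: R1 = 3 + 3 = 6  → 6 < 35, loop
  ADD #3: R1 = 6 + 3 = 9  → 9 < 35, loop
  ADD #4: R1 = 9 + 3 = 12  → 12 < 35, loop
  ADD #5: R1 = 12 + 3 = 15  → 15 < 35, loop
  ADD #6: R1 = 15 + 3 = 18  → 18 < 35, loop
  ADD #7: R1 = 18 + 3 = 21  → 21 < 35, loop
  ADD #8: R1 = 21 + 3 = 24  → 24 < 35, loop
  ADD #9: R1 = 24 + 3 = 27  → 27 < 35, loop
  ADD #10: R1 = 27 + 3 = 30  → 30 < 35, loop
  ADD #11: R1 = 30 + 3 = 33  → 33 < 35, loop
  ADD #12: R1 = 33 + 3 = 36  → 36 >= 35, exit
Total ADD instructions: 12

12


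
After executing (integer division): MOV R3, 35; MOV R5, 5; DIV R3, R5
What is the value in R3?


Register state trace:
  MOV R3, 35  → R3 = 35
  MOV R5, 5  → R5 = 5
  DIV R3, R5  → R3 = 35 // 5 = 7
Final: R3 = 7

7


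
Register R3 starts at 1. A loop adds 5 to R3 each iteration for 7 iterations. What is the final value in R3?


Starting value: R3 = 1
  Iter 1: R3 = 1 + 5 = 6
  Iter 2: R3 = 6 + 5 = 11
  Iter 3: R3 = 11 + 5 = 16
  Iter 4: R3 = 16 + 5 = 21
  Iter 5: R3 = 21 + 5 = 26
  Iter 6: R3 = 26 + 5 = 31
  Iter 7: R3 = 31 + 5 = 36
Final: R3 = 36

36


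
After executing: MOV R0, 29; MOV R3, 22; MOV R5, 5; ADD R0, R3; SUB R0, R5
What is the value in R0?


Register state trace:
  MOV R0, 29  → R0 = 29
  MOV R3, 22  → R3 = 22
  MOV R5, 5  → R5 = 5
  ADD R0, R3  → R0 = 29 + 22 = 51
  SUB R0, R5  → R0 = 51 - 5 = 46
Final: R0 = 46

46


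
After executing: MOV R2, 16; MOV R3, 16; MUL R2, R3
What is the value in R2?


Register state trace:
  MOV R2, 16  → R2 = 16
  MOV R3, 16  → R3 = 16
  MUL R2, R3  → R2 = 16 * 16 = 256
Final: R2 = 256

256


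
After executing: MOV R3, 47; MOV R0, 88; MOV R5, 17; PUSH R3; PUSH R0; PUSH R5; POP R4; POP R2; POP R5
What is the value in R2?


Stack trace (top is rightmost):
  MOV R3, 47  → R3 = 47
  MOV R0, 88  → R0 = 88
  MOV R5, 17  → R5 = 17
  PUSH R3  → stack: [47]
  PUSH R0  → stack: [47, 88]
  PUSH R5  → stack: [47, 88, 17]
  POP R4  → R4 = 17, stack: [47, 88]
  POP R2  → R2 = 88, stack: [47]
  POP R5  → R5 = 47, stack: []
Final: R2 = 88

88


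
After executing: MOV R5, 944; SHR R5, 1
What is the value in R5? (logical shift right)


Register state trace:
  MOV R5, 944  → R5 = 944
  SHR R5, 1  → R5 = 944 >> 1 = 944 // 2^1 = 472
Final: R5 = 472

472


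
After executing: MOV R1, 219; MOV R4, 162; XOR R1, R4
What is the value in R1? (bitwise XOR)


Register state trace:
  MOV R1, 219  → R1 = 219 (0b11011011)
  MOV R4, 162  → R4 = 162 (0b10100010)
  XOR R1, R4  → R1 = 219 XOR 162 = 121 (0b01111001)
Final: R1 = 121

121


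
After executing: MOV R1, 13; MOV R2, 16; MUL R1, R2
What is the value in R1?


Register state trace:
  MOV R1, 13  → R1 = 13
  MOV R2, 16  → R2 = 16
  MUL R1, R2  → R1 = 13 * 16 = 208
Final: R1 = 208

208


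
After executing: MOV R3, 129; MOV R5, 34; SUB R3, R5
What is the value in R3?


Register state trace:
  MOV R3, 129  → R3 = 129
  MOV R5, 34  → R5 = 34
  SUB R3, R5  → R3 = 129 - 34 = 95
Final: R3 = 95

95


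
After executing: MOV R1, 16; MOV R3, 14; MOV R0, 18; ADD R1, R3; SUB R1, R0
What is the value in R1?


Register state trace:
  MOV R1, 16  → R1 = 16
  MOV R3, 14  → R3 = 14
  MOV R0, 18  → R0 = 18
  ADD R1, R3  → R1 = 16 + 14 = 30
  SUB R1, R0  → R1 = 30 - 18 = 12
Final: R1 = 12

12


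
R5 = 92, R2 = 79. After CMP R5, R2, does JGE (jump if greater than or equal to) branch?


Trace:
  R5 = 92, R2 = 79
  CMP R5, R2  → compares 92 vs 79
  JGE checks: is 92 greater than or equal to 79?
  92 > 79, so condition is true
Branch taken: Yes

Yes


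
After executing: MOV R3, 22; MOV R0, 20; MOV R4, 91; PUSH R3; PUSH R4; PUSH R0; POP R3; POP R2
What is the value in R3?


Stack trace (top is rightmost):
  MOV R3, 22  → R3 = 22
  MOV R0, 20  → R0 = 20
  MOV R4, 91  → R4 = 91
  PUSH R3  → stack: [22]
  PUSH R4  → stack: [22, 91]
  PUSH R0  → stack: [22, 91, 20]
  POP R3  → R3 = 20, stack: [22, 91]
  POP R2  → R2 = 91, stack: [22]
Final: R3 = 20

20


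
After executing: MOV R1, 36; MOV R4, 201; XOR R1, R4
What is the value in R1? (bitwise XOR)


Register state trace:
  MOV R1, 36  → R1 = 36 (0b00100100)
  MOV R4, 201  → R4 = 201 (0b11001001)
  XOR R1, R4  → R1 = 36 XOR 201 = 237 (0b11101101)
Final: R1 = 237

237


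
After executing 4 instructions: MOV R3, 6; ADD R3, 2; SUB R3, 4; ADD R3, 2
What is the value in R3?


Register state trace:
  MOV R3, 6  → R3 = 6
  ADD R3, 2  → R3 = 6 + 2 = 8
  SUB R3, 4  → R3 = 8 - 4 = 4
  ADD R3, 2  → R3 = 4 + 2 = 6
Final: R3 = 6

6


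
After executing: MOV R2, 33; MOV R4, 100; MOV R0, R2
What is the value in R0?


Register state trace:
  MOV R2, 33  → R2 = 33
  MOV R4, 100  → R4 = 100
  MOV R0, R2  → R0 = 33
Final: R0 = 33

33


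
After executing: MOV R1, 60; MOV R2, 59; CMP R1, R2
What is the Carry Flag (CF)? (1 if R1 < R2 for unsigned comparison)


Register state trace:
  MOV R1, 60  → R1 = 60
  MOV R2, 59  → R2 = 59
  CMP R1, R2  → unsigned 60 - 59: no borrow
  60 >= 59, so CF = 0
CF = 0

0


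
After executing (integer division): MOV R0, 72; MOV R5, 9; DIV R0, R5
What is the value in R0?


Register state trace:
  MOV R0, 72  → R0 = 72
  MOV R5, 9  → R5 = 9
  DIV R0, R5  → R0 = 72 // 9 = 8
Final: R0 = 8

8


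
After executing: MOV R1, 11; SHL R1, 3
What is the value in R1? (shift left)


Register state trace:
  MOV R1, 11  → R1 = 11
  SHL R1, 3  → R1 = 11 << 3 = 11 * 2^3 = 88
Final: R1 = 88

88


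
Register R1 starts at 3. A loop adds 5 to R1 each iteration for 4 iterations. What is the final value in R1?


Starting value: R1 = 3
  Iter 1: R1 = 3 + 5 = 8
  Iter 2: R1 = 8 + 5 = 13
  Iter 3: R1 = 13 + 5 = 18
  Iter 4: R1 = 18 + 5 = 23
Final: R1 = 23

23


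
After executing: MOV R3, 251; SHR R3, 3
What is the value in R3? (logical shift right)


Register state trace:
  MOV R3, 251  → R3 = 251
  SHR R3, 3  → R3 = 251 >> 3 = 251 // 2^3 = 31
Final: R3 = 31

31


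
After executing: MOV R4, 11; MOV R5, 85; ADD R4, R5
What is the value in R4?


Register state trace:
  MOV R4, 11  → R4 = 11
  MOV R5, 85  → R5 = 85
  ADD R4, R5  → R4 = 11 + 85 = 96
Final: R4 = 96

96


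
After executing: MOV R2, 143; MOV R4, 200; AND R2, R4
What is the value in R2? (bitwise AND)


Register state trace:
  MOV R2, 143  → R2 = 143 (0b10001111)
  MOV R4, 200  → R4 = 200 (0b11001000)
  AND R2, R4  → R2 = 143 AND 200 = 136 (0b10001000)
Final: R2 = 136

136


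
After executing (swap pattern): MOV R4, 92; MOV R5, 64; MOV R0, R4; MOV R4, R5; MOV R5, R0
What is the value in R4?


Register state trace (swap pattern):
  MOV R4, 92  → R4 = 92
  MOV R5, 64  → R5 = 64
  MOV R0, R4  → R0 = 92  (save R4)
  MOV R4, R5  → R4 = 64  (R4 gets R5's value)
  MOV R5, R0  → R5 = 92  (R5 gets saved value)
Final: R4 = 64

64


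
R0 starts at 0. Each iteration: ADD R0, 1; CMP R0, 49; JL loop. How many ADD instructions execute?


Loop trace (R0 starts at 0, target 49, step 1):
  ADD #1: R0 = 0 + 1 = 1  → 1 < 49, loop
  ADD #2: R0 = 1 + 1 = 2  → 2 < 49, loop
  ADD #3: R0 = 2 + 1 = 3  → 3 < 49, loop
  ADD #4: R0 = 3 + 1 = 4  → 4 < 49, loop
  ADD #5: R0 = 4 + 1 = 5  → 5 < 49, loop
  ADD #6: R0 = 5 + 1 = 6  → 6 < 49, loop
  ADD #7: R0 = 6 + 1 = 7  → 7 < 49, loop
  ADD #8: R0 = 7 + 1 = 8  → 8 < 49, loop
  ADD #9: R0 = 8 + 1 = 9  → 9 < 49, loop
  ADD #10: R0 = 9 + 1 = 10  → 10 < 49, loop
  ADD #11: R0 = 10 + 1 = 11  → 11 < 49, loop
  ADD #12: R0 = 11 + 1 = 12  → 12 < 49, loop
  ADD #13: R0 = 12 + 1 = 13  → 13 < 49, loop
  ADD #14: R0 = 13 + 1 = 14  → 14 < 49, loop
  ADD #15: R0 = 14 + 1 = 15  → 15 < 49, loop
  ADD #16: R0 = 15 + 1 = 16  → 16 < 49, loop
  ADD #17: R0 = 16 + 1 = 17  → 17 < 49, loop
  ADD #18: R0 = 17 + 1 = 18  → 18 < 49, loop
  ADD #19: R0 = 18 + 1 = 19  → 19 < 49, loop
  ADD #20: R0 = 19 + 1 = 20  → 20 < 49, loop
  ADD #21: R0 = 20 + 1 = 21  → 21 < 49, loop
  ADD #22: R0 = 21 + 1 = 22  → 22 < 49, loop
  ADD #23: R0 = 22 + 1 = 23  → 23 < 49, loop
  ADD #24: R0 = 23 + 1 = 24  → 24 < 49, loop
  ADD #25: R0 = 24 + 1 = 25  → 25 < 49, loop
  ADD #26: R0 = 25 + 1 = 26  → 26 < 49, loop
  ADD #27: R0 = 26 + 1 = 27  → 27 < 49, loop
  ADD #28: R0 = 27 + 1 = 28  → 28 < 49, loop
  ADD #29: R0 = 28 + 1 = 29  → 29 < 49, loop
  ADD #30: R0 = 29 + 1 = 30  → 30 < 49, loop
  ADD #31: R0 = 30 + 1 = 31  → 31 < 49, loop
  ADD #32: R0 = 31 + 1 = 32  → 32 < 49, loop
  ADD #33: R0 = 32 + 1 = 33  → 33 < 49, loop
  ADD #34: R0 = 33 + 1 = 34  → 34 < 49, loop
  ADD #35: R0 = 34 + 1 = 35  → 35 < 49, loop
  ADD #36: R0 = 35 + 1 = 36  → 36 < 49, loop
  ADD #37: R0 = 36 + 1 = 37  → 37 < 49, loop
  ADD #38: R0 = 37 + 1 = 38  → 38 < 49, loop
  ADD #39: R0 = 38 + 1 = 39  → 39 < 49, loop
  ADD #40: R0 = 39 + 1 = 40  → 40 < 49, loop
  ADD #41: R0 = 40 + 1 = 41  → 41 < 49, loop
  ADD #42: R0 = 41 + 1 = 42  → 42 < 49, loop
  ADD #43: R0 = 42 + 1 = 43  → 43 < 49, loop
  ADD #44: R0 = 43 + 1 = 44  → 44 < 49, loop
  ADD #45: R0 = 44 + 1 = 45  → 45 < 49, loop
  ADD #46: R0 = 45 + 1 = 46  → 46 < 49, loop
  ADD #47: R0 = 46 + 1 = 47  → 47 < 49, loop
  ADD #48: R0 = 47 + 1 = 48  → 48 < 49, loop
  ADD #49: R0 = 48 + 1 = 49  → 49 >= 49, exit
Total ADD instructions: 49

49


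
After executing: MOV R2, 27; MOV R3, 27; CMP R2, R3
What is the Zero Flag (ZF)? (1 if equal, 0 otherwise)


Register state trace:
  MOV R2, 27  → R2 = 27
  MOV R3, 27  → R3 = 27
  CMP R2, R3  → computes 27 - 27 = 0
  Result is zero, so values are equal
ZF = 1

1


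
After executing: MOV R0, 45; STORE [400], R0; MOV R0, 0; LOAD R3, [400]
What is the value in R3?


Register and memory trace:
  MOV R0, 45  → R0 = 45
  STORE [400], R0  → mem[400] = 45
  MOV R0, 0  → R0 = 0
  LOAD R3, [400]  → R3 = mem[400] = 45
Final: R3 = 45

45


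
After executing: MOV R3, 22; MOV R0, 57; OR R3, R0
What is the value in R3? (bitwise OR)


Register state trace:
  MOV R3, 22  → R3 = 22 (0b00010110)
  MOV R0, 57  → R0 = 57 (0b00111001)
  OR R3, R0   → R3 = 22 OR 57 = 63 (0b00111111)
Final: R3 = 63

63


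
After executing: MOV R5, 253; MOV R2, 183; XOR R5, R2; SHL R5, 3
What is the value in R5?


Register state trace:
  MOV R5, 253  → R5 = 253 (0b11111101)
  MOV R2, 183  → R2 = 183 (0b10110111)
  XOR R5, R2  → R5 = 253 XOR 183 = 74 (0b01001010)
  SHL R5, 3  → R5 = 74 << 3 = 592
Final: R5 = 592

592


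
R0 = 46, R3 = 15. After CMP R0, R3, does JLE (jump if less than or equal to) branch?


Trace:
  R0 = 46, R3 = 15
  CMP R0, R3  → compares 46 vs 15
  JLE checks: is 46 less than or equal to 15?
  46 > 15, so condition is false
Branch taken: No

No


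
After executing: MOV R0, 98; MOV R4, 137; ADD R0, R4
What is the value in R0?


Register state trace:
  MOV R0, 98  → R0 = 98
  MOV R4, 137  → R4 = 137
  ADD R0, R4  → R0 = 98 + 137 = 235
Final: R0 = 235

235


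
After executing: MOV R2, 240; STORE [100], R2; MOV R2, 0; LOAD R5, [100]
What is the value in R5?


Register and memory trace:
  MOV R2, 240  → R2 = 240
  STORE [100], R2  → mem[100] = 240
  MOV R2, 0  → R2 = 0
  LOAD R5, [100]  → R5 = mem[100] = 240
Final: R5 = 240

240


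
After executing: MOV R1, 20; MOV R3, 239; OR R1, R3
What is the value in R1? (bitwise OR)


Register state trace:
  MOV R1, 20  → R1 = 20 (0b00010100)
  MOV R3, 239  → R3 = 239 (0b11101111)
  OR R1, R3   → R1 = 20 OR 239 = 255 (0b11111111)
Final: R1 = 255

255


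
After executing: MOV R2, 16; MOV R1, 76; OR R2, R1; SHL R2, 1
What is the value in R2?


Register state trace:
  MOV R2, 16  → R2 = 16 (0b00010000)
  MOV R1, 76  → R1 = 76 (0b01001100)
  OR R2, R1  → R2 = 16 OR 76 = 92 (0b01011100)
  SHL R2, 1  → R2 = 92 << 1 = 184
Final: R2 = 184

184


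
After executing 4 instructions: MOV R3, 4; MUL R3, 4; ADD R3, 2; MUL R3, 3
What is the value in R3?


Register state trace:
  MOV R3, 4  → R3 = 4
  MUL R3, 4  → R3 = 4 * 4 = 16
  ADD R3, 2  → R3 = 16 + 2 = 18
  MUL R3, 3  → R3 = 18 * 3 = 54
Final: R3 = 54

54


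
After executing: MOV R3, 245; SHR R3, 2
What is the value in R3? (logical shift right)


Register state trace:
  MOV R3, 245  → R3 = 245
  SHR R3, 2  → R3 = 245 >> 2 = 245 // 2^2 = 61
Final: R3 = 61

61


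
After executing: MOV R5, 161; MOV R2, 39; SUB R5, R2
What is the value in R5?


Register state trace:
  MOV R5, 161  → R5 = 161
  MOV R2, 39  → R2 = 39
  SUB R5, R2  → R5 = 161 - 39 = 122
Final: R5 = 122

122


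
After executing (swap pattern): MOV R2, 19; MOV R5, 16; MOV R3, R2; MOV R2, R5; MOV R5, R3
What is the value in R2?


Register state trace (swap pattern):
  MOV R2, 19  → R2 = 19
  MOV R5, 16  → R5 = 16
  MOV R3, R2  → R3 = 19  (save R2)
  MOV R2, R5  → R2 = 16  (R2 gets R5's value)
  MOV R5, R3  → R5 = 19  (R5 gets saved value)
Final: R2 = 16

16


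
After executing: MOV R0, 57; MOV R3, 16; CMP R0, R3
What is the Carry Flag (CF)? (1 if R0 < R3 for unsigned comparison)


Register state trace:
  MOV R0, 57  → R0 = 57
  MOV R3, 16  → R3 = 16
  CMP R0, R3  → unsigned 57 - 16: no borrow
  57 >= 16, so CF = 0
CF = 0

0


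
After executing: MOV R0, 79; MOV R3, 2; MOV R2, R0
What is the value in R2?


Register state trace:
  MOV R0, 79  → R0 = 79
  MOV R3, 2  → R3 = 2
  MOV R2, R0  → R2 = 79
Final: R2 = 79

79


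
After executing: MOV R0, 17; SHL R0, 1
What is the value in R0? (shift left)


Register state trace:
  MOV R0, 17  → R0 = 17
  SHL R0, 1  → R0 = 17 << 1 = 17 * 2^1 = 34
Final: R0 = 34

34


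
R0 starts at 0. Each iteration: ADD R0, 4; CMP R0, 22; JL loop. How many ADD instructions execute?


Loop trace (R0 starts at 0, target 22, step 4):
  ADD #1: R0 = 0 + 4 = 4  → 4 < 22, loop
  ADD #2: R0 = 4 + 4 = 8  → 8 < 22, loop
  ADD #3: R0 = 8 + 4 = 12  → 12 < 22, loop
  ADD #4: R0 = 12 + 4 = 16  → 16 < 22, loop
  ADD #5: R0 = 16 + 4 = 20  → 20 < 22, loop
  ADD #6: R0 = 20 + 4 = 24  → 24 >= 22, exit
Total ADD instructions: 6

6


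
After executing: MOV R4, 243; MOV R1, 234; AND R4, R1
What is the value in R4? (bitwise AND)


Register state trace:
  MOV R4, 243  → R4 = 243 (0b11110011)
  MOV R1, 234  → R1 = 234 (0b11101010)
  AND R4, R1  → R4 = 243 AND 234 = 226 (0b11100010)
Final: R4 = 226

226


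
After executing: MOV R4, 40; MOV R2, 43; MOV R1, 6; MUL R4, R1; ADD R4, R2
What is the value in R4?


Register state trace:
  MOV R4, 40  → R4 = 40
  MOV R2, 43  → R2 = 43
  MOV R1, 6  → R1 = 6
  MUL R4, R1  → R4 = 40 * 6 = 240
  ADD R4, R2  → R4 = 240 + 43 = 283
Final: R4 = 283

283


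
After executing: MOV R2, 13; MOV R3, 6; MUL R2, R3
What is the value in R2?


Register state trace:
  MOV R2, 13  → R2 = 13
  MOV R3, 6  → R3 = 6
  MUL R2, R3  → R2 = 13 * 6 = 78
Final: R2 = 78

78


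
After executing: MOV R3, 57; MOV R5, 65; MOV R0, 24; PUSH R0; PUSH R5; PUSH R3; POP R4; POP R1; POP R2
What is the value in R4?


Stack trace (top is rightmost):
  MOV R3, 57  → R3 = 57
  MOV R5, 65  → R5 = 65
  MOV R0, 24  → R0 = 24
  PUSH R0  → stack: [24]
  PUSH R5  → stack: [24, 65]
  PUSH R3  → stack: [24, 65, 57]
  POP R4  → R4 = 57, stack: [24, 65]
  POP R1  → R1 = 65, stack: [24]
  POP R2  → R2 = 24, stack: []
Final: R4 = 57

57


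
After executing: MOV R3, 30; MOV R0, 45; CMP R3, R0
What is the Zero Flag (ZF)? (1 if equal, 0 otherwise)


Register state trace:
  MOV R3, 30  → R3 = 30
  MOV R0, 45  → R0 = 45
  CMP R3, R0  → computes 30 - 45 = -15
  Result is nonzero, so values are not equal
ZF = 0

0


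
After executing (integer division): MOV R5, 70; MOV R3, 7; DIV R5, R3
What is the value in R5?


Register state trace:
  MOV R5, 70  → R5 = 70
  MOV R3, 7  → R3 = 7
  DIV R5, R3  → R5 = 70 // 7 = 10
Final: R5 = 10

10


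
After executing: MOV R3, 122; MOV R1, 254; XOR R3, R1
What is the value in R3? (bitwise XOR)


Register state trace:
  MOV R3, 122  → R3 = 122 (0b01111010)
  MOV R1, 254  → R1 = 254 (0b11111110)
  XOR R3, R1  → R3 = 122 XOR 254 = 132 (0b10000100)
Final: R3 = 132

132


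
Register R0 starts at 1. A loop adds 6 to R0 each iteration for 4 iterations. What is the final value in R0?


Starting value: R0 = 1
  Iter 1: R0 = 1 + 6 = 7
  Iter 2: R0 = 7 + 6 = 13
  Iter 3: R0 = 13 + 6 = 19
  Iter 4: R0 = 19 + 6 = 25
Final: R0 = 25

25


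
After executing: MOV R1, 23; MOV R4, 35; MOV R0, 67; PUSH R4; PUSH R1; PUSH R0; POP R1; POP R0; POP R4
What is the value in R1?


Stack trace (top is rightmost):
  MOV R1, 23  → R1 = 23
  MOV R4, 35  → R4 = 35
  MOV R0, 67  → R0 = 67
  PUSH R4  → stack: [35]
  PUSH R1  → stack: [35, 23]
  PUSH R0  → stack: [35, 23, 67]
  POP R1  → R1 = 67, stack: [35, 23]
  POP R0  → R0 = 23, stack: [35]
  POP R4  → R4 = 35, stack: []
Final: R1 = 67

67


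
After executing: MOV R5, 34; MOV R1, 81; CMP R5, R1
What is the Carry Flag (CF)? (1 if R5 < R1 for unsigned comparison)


Register state trace:
  MOV R5, 34  → R5 = 34
  MOV R1, 81  → R1 = 81
  CMP R5, R1  → unsigned 34 - 81: borrow occurs
  34 < 81, so CF = 1
CF = 1

1


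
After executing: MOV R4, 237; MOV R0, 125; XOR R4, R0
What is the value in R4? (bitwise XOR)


Register state trace:
  MOV R4, 237  → R4 = 237 (0b11101101)
  MOV R0, 125  → R0 = 125 (0b01111101)
  XOR R4, R0  → R4 = 237 XOR 125 = 144 (0b10010000)
Final: R4 = 144

144


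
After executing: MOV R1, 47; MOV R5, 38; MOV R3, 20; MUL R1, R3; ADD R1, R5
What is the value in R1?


Register state trace:
  MOV R1, 47  → R1 = 47
  MOV R5, 38  → R5 = 38
  MOV R3, 20  → R3 = 20
  MUL R1, R3  → R1 = 47 * 20 = 940
  ADD R1, R5  → R1 = 940 + 38 = 978
Final: R1 = 978

978


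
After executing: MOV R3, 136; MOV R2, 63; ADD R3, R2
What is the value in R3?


Register state trace:
  MOV R3, 136  → R3 = 136
  MOV R2, 63  → R2 = 63
  ADD R3, R2  → R3 = 136 + 63 = 199
Final: R3 = 199

199


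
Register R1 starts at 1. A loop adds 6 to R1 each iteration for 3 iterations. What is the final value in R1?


Starting value: R1 = 1
  Iter 1: R1 = 1 + 6 = 7
  Iter 2: R1 = 7 + 6 = 13
  Iter 3: R1 = 13 + 6 = 19
Final: R1 = 19

19


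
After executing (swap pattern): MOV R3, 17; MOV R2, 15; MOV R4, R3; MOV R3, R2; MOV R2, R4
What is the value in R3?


Register state trace (swap pattern):
  MOV R3, 17  → R3 = 17
  MOV R2, 15  → R2 = 15
  MOV R4, R3  → R4 = 17  (save R3)
  MOV R3, R2  → R3 = 15  (R3 gets R2's value)
  MOV R2, R4  → R2 = 17  (R2 gets saved value)
Final: R3 = 15

15


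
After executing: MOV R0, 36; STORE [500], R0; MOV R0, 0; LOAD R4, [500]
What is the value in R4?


Register and memory trace:
  MOV R0, 36  → R0 = 36
  STORE [500], R0  → mem[500] = 36
  MOV R0, 0  → R0 = 0
  LOAD R4, [500]  → R4 = mem[500] = 36
Final: R4 = 36

36


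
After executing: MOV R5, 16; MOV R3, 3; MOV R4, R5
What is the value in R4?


Register state trace:
  MOV R5, 16  → R5 = 16
  MOV R3, 3  → R3 = 3
  MOV R4, R5  → R4 = 16
Final: R4 = 16

16


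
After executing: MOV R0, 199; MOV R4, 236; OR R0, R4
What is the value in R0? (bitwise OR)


Register state trace:
  MOV R0, 199  → R0 = 199 (0b11000111)
  MOV R4, 236  → R4 = 236 (0b11101100)
  OR R0, R4   → R0 = 199 OR 236 = 239 (0b11101111)
Final: R0 = 239

239


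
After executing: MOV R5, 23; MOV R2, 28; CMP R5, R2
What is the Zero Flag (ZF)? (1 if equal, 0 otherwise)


Register state trace:
  MOV R5, 23  → R5 = 23
  MOV R2, 28  → R2 = 28
  CMP R5, R2  → computes 23 - 28 = -5
  Result is nonzero, so values are not equal
ZF = 0

0


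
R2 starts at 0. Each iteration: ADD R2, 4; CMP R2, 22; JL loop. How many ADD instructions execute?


Loop trace (R2 starts at 0, target 22, step 4):
  ADD #1: R2 = 0 + 4 = 4  → 4 < 22, loop
  ADD #2: R2 = 4 + 4 = 8  → 8 < 22, loop
  ADD #3: R2 = 8 + 4 = 12  → 12 < 22, loop
  ADD #4: R2 = 12 + 4 = 16  → 16 < 22, loop
  ADD #5: R2 = 16 + 4 = 20  → 20 < 22, loop
  ADD #6: R2 = 20 + 4 = 24  → 24 >= 22, exit
Total ADD instructions: 6

6


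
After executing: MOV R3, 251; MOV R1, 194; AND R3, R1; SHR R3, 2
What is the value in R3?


Register state trace:
  MOV R3, 251  → R3 = 251 (0b11111011)
  MOV R1, 194  → R1 = 194 (0b11000010)
  AND R3, R1  → R3 = 251 AND 194 = 194 (0b11000010)
  SHR R3, 2  → R3 = 194 >> 2 = 48
Final: R3 = 48

48


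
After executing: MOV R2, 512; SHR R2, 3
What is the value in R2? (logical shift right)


Register state trace:
  MOV R2, 512  → R2 = 512
  SHR R2, 3  → R2 = 512 >> 3 = 512 // 2^3 = 64
Final: R2 = 64

64


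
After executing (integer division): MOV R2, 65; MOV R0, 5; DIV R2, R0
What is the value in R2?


Register state trace:
  MOV R2, 65  → R2 = 65
  MOV R0, 5  → R0 = 5
  DIV R2, R0  → R2 = 65 // 5 = 13
Final: R2 = 13

13


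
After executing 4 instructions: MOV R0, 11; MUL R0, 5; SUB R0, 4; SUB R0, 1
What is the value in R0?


Register state trace:
  MOV R0, 11  → R0 = 11
  MUL R0, 5  → R0 = 11 * 5 = 55
  SUB R0, 4  → R0 = 55 - 4 = 51
  SUB R0, 1  → R0 = 51 - 1 = 50
Final: R0 = 50

50


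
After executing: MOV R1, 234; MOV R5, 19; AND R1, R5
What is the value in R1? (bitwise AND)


Register state trace:
  MOV R1, 234  → R1 = 234 (0b11101010)
  MOV R5, 19  → R5 = 19 (0b00010011)
  AND R1, R5  → R1 = 234 AND 19 = 2 (0b00000010)
Final: R1 = 2

2


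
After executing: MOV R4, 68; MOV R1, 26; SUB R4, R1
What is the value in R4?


Register state trace:
  MOV R4, 68  → R4 = 68
  MOV R1, 26  → R1 = 26
  SUB R4, R1  → R4 = 68 - 26 = 42
Final: R4 = 42

42


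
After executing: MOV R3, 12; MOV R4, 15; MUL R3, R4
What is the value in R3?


Register state trace:
  MOV R3, 12  → R3 = 12
  MOV R4, 15  → R4 = 15
  MUL R3, R4  → R3 = 12 * 15 = 180
Final: R3 = 180

180


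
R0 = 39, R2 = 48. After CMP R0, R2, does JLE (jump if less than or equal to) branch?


Trace:
  R0 = 39, R2 = 48
  CMP R0, R2  → compares 39 vs 48
  JLE checks: is 39 less than or equal to 48?
  39 < 48, so condition is true
Branch taken: Yes

Yes


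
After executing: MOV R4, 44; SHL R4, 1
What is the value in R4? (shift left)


Register state trace:
  MOV R4, 44  → R4 = 44
  SHL R4, 1  → R4 = 44 << 1 = 44 * 2^1 = 88
Final: R4 = 88

88


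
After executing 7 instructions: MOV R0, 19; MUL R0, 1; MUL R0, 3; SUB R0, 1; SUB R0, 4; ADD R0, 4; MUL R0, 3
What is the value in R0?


Register state trace:
  MOV R0, 19  → R0 = 19
  MUL R0, 1  → R0 = 19 * 1 = 19
  MUL R0, 3  → R0 = 19 * 3 = 57
  SUB R0, 1  → R0 = 57 - 1 = 56
  SUB R0, 4  → R0 = 56 - 4 = 52
  ADD R0, 4  → R0 = 52 + 4 = 56
  MUL R0, 3  → R0 = 56 * 3 = 168
Final: R0 = 168

168


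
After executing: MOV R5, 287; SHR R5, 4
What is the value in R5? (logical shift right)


Register state trace:
  MOV R5, 287  → R5 = 287
  SHR R5, 4  → R5 = 287 >> 4 = 287 // 2^4 = 17
Final: R5 = 17

17


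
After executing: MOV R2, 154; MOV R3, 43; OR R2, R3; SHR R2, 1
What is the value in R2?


Register state trace:
  MOV R2, 154  → R2 = 154 (0b10011010)
  MOV R3, 43  → R3 = 43 (0b00101011)
  OR R2, R3  → R2 = 154 OR 43 = 187 (0b10111011)
  SHR R2, 1  → R2 = 187 >> 1 = 93
Final: R2 = 93

93


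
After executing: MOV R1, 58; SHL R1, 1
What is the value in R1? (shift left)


Register state trace:
  MOV R1, 58  → R1 = 58
  SHL R1, 1  → R1 = 58 << 1 = 58 * 2^1 = 116
Final: R1 = 116

116


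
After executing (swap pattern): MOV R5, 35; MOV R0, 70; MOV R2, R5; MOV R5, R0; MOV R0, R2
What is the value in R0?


Register state trace (swap pattern):
  MOV R5, 35  → R5 = 35
  MOV R0, 70  → R0 = 70
  MOV R2, R5  → R2 = 35  (save R5)
  MOV R5, R0  → R5 = 70  (R5 gets R0's value)
  MOV R0, R2  → R0 = 35  (R0 gets saved value)
Final: R0 = 35

35


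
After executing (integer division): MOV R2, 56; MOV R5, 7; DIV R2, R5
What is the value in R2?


Register state trace:
  MOV R2, 56  → R2 = 56
  MOV R5, 7  → R5 = 7
  DIV R2, R5  → R2 = 56 // 7 = 8
Final: R2 = 8

8


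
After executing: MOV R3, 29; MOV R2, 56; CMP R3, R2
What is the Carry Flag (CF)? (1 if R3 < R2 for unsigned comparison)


Register state trace:
  MOV R3, 29  → R3 = 29
  MOV R2, 56  → R2 = 56
  CMP R3, R2  → unsigned 29 - 56: borrow occurs
  29 < 56, so CF = 1
CF = 1

1


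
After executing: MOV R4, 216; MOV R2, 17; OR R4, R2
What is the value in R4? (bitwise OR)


Register state trace:
  MOV R4, 216  → R4 = 216 (0b11011000)
  MOV R2, 17  → R2 = 17 (0b00010001)
  OR R4, R2   → R4 = 216 OR 17 = 217 (0b11011001)
Final: R4 = 217

217


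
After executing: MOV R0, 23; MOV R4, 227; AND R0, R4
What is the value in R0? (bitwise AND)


Register state trace:
  MOV R0, 23  → R0 = 23 (0b00010111)
  MOV R4, 227  → R4 = 227 (0b11100011)
  AND R0, R4  → R0 = 23 AND 227 = 3 (0b00000011)
Final: R0 = 3

3


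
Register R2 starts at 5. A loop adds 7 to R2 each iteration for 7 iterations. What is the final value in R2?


Starting value: R2 = 5
  Iter 1: R2 = 5 + 7 = 12
  Iter 2: R2 = 12 + 7 = 19
  Iter 3: R2 = 19 + 7 = 26
  Iter 4: R2 = 26 + 7 = 33
  Iter 5: R2 = 33 + 7 = 40
  Iter 6: R2 = 40 + 7 = 47
  Iter 7: R2 = 47 + 7 = 54
Final: R2 = 54

54


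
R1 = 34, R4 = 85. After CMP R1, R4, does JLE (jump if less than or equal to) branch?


Trace:
  R1 = 34, R4 = 85
  CMP R1, R4  → compares 34 vs 85
  JLE checks: is 34 less than or equal to 85?
  34 < 85, so condition is true
Branch taken: Yes

Yes


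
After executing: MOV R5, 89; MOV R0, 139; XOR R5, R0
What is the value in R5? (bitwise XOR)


Register state trace:
  MOV R5, 89  → R5 = 89 (0b01011001)
  MOV R0, 139  → R0 = 139 (0b10001011)
  XOR R5, R0  → R5 = 89 XOR 139 = 210 (0b11010010)
Final: R5 = 210

210


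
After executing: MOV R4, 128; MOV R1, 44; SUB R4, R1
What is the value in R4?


Register state trace:
  MOV R4, 128  → R4 = 128
  MOV R1, 44  → R1 = 44
  SUB R4, R1  → R4 = 128 - 44 = 84
Final: R4 = 84

84


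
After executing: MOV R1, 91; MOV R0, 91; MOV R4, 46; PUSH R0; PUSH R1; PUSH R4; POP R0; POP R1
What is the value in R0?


Stack trace (top is rightmost):
  MOV R1, 91  → R1 = 91
  MOV R0, 91  → R0 = 91
  MOV R4, 46  → R4 = 46
  PUSH R0  → stack: [91]
  PUSH R1  → stack: [91, 91]
  PUSH R4  → stack: [91, 91, 46]
  POP R0  → R0 = 46, stack: [91, 91]
  POP R1  → R1 = 91, stack: [91]
Final: R0 = 46

46


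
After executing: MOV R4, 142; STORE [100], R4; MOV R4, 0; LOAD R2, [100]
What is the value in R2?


Register and memory trace:
  MOV R4, 142  → R4 = 142
  STORE [100], R4  → mem[100] = 142
  MOV R4, 0  → R4 = 0
  LOAD R2, [100]  → R2 = mem[100] = 142
Final: R2 = 142

142


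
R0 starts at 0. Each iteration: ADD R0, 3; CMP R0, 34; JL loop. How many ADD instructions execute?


Loop trace (R0 starts at 0, target 34, step 3):
  ADD #1: R0 = 0 + 3 = 3  → 3 < 34, loop
  ADD #2: R0 = 3 + 3 = 6  → 6 < 34, loop
  ADD #3: R0 = 6 + 3 = 9  → 9 < 34, loop
  ADD #4: R0 = 9 + 3 = 12  → 12 < 34, loop
  ADD #5: R0 = 12 + 3 = 15  → 15 < 34, loop
  ADD #6: R0 = 15 + 3 = 18  → 18 < 34, loop
  ADD #7: R0 = 18 + 3 = 21  → 21 < 34, loop
  ADD #8: R0 = 21 + 3 = 24  → 24 < 34, loop
  ADD #9: R0 = 24 + 3 = 27  → 27 < 34, loop
  ADD #10: R0 = 27 + 3 = 30  → 30 < 34, loop
  ADD #11: R0 = 30 + 3 = 33  → 33 < 34, loop
  ADD #12: R0 = 33 + 3 = 36  → 36 >= 34, exit
Total ADD instructions: 12

12


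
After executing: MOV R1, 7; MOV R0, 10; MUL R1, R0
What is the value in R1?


Register state trace:
  MOV R1, 7  → R1 = 7
  MOV R0, 10  → R0 = 10
  MUL R1, R0  → R1 = 7 * 10 = 70
Final: R1 = 70

70


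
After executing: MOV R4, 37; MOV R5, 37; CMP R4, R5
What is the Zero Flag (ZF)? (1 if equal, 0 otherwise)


Register state trace:
  MOV R4, 37  → R4 = 37
  MOV R5, 37  → R5 = 37
  CMP R4, R5  → computes 37 - 37 = 0
  Result is zero, so values are equal
ZF = 1

1


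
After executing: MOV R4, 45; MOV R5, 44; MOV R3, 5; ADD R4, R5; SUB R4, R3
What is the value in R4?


Register state trace:
  MOV R4, 45  → R4 = 45
  MOV R5, 44  → R5 = 44
  MOV R3, 5  → R3 = 5
  ADD R4, R5  → R4 = 45 + 44 = 89
  SUB R4, R3  → R4 = 89 - 5 = 84
Final: R4 = 84

84


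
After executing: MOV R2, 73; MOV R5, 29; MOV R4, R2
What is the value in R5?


Register state trace:
  MOV R2, 73  → R2 = 73
  MOV R5, 29  → R5 = 29
  MOV R4, R2  → R4 = 73
Final: R5 = 29

29


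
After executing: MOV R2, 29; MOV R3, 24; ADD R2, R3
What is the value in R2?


Register state trace:
  MOV R2, 29  → R2 = 29
  MOV R3, 24  → R3 = 24
  ADD R2, R3  → R2 = 29 + 24 = 53
Final: R2 = 53

53


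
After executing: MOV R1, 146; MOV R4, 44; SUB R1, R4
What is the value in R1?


Register state trace:
  MOV R1, 146  → R1 = 146
  MOV R4, 44  → R4 = 44
  SUB R1, R4  → R1 = 146 - 44 = 102
Final: R1 = 102

102


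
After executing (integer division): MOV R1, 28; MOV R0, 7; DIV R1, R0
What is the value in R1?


Register state trace:
  MOV R1, 28  → R1 = 28
  MOV R0, 7  → R0 = 7
  DIV R1, R0  → R1 = 28 // 7 = 4
Final: R1 = 4

4


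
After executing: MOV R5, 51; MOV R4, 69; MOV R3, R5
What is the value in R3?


Register state trace:
  MOV R5, 51  → R5 = 51
  MOV R4, 69  → R4 = 69
  MOV R3, R5  → R3 = 51
Final: R3 = 51

51


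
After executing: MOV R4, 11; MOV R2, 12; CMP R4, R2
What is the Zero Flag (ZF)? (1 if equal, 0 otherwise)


Register state trace:
  MOV R4, 11  → R4 = 11
  MOV R2, 12  → R2 = 12
  CMP R4, R2  → computes 11 - 12 = -1
  Result is nonzero, so values are not equal
ZF = 0

0


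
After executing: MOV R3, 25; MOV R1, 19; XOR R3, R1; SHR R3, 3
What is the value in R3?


Register state trace:
  MOV R3, 25  → R3 = 25 (0b00011001)
  MOV R1, 19  → R1 = 19 (0b00010011)
  XOR R3, R1  → R3 = 25 XOR 19 = 10 (0b00001010)
  SHR R3, 3  → R3 = 10 >> 3 = 1
Final: R3 = 1

1


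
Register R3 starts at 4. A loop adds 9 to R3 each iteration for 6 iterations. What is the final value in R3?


Starting value: R3 = 4
  Iter 1: R3 = 4 + 9 = 13
  Iter 2: R3 = 13 + 9 = 22
  Iter 3: R3 = 22 + 9 = 31
  Iter 4: R3 = 31 + 9 = 40
  Iter 5: R3 = 40 + 9 = 49
  Iter 6: R3 = 49 + 9 = 58
Final: R3 = 58

58


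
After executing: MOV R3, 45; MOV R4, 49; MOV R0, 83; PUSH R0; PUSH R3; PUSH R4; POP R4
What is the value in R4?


Stack trace (top is rightmost):
  MOV R3, 45  → R3 = 45
  MOV R4, 49  → R4 = 49
  MOV R0, 83  → R0 = 83
  PUSH R0  → stack: [83]
  PUSH R3  → stack: [83, 45]
  PUSH R4  → stack: [83, 45, 49]
  POP R4  → R4 = 49, stack: [83, 45]
Final: R4 = 49

49


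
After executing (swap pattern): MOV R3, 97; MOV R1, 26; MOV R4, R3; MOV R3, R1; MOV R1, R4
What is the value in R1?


Register state trace (swap pattern):
  MOV R3, 97  → R3 = 97
  MOV R1, 26  → R1 = 26
  MOV R4, R3  → R4 = 97  (save R3)
  MOV R3, R1  → R3 = 26  (R3 gets R1's value)
  MOV R1, R4  → R1 = 97  (R1 gets saved value)
Final: R1 = 97

97


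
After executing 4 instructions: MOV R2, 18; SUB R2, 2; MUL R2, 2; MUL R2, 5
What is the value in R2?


Register state trace:
  MOV R2, 18  → R2 = 18
  SUB R2, 2  → R2 = 18 - 2 = 16
  MUL R2, 2  → R2 = 16 * 2 = 32
  MUL R2, 5  → R2 = 32 * 5 = 160
Final: R2 = 160

160


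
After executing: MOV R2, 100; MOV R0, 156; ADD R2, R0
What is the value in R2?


Register state trace:
  MOV R2, 100  → R2 = 100
  MOV R0, 156  → R0 = 156
  ADD R2, R0  → R2 = 100 + 156 = 256
Final: R2 = 256

256


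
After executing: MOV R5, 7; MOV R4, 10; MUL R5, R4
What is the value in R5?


Register state trace:
  MOV R5, 7  → R5 = 7
  MOV R4, 10  → R4 = 10
  MUL R5, R4  → R5 = 7 * 10 = 70
Final: R5 = 70

70


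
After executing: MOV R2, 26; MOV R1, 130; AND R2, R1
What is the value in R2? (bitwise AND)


Register state trace:
  MOV R2, 26  → R2 = 26 (0b00011010)
  MOV R1, 130  → R1 = 130 (0b10000010)
  AND R2, R1  → R2 = 26 AND 130 = 2 (0b00000010)
Final: R2 = 2

2


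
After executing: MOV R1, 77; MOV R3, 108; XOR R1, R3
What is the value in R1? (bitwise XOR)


Register state trace:
  MOV R1, 77  → R1 = 77 (0b01001101)
  MOV R3, 108  → R3 = 108 (0b01101100)
  XOR R1, R3  → R1 = 77 XOR 108 = 33 (0b00100001)
Final: R1 = 33

33


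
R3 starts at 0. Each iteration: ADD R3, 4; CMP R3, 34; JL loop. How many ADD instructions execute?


Loop trace (R3 starts at 0, target 34, step 4):
  ADD #1: R3 = 0 + 4 = 4  → 4 < 34, loop
  ADD #2: R3 = 4 + 4 = 8  → 8 < 34, loop
  ADD #3: R3 = 8 + 4 = 12  → 12 < 34, loop
  ADD #4: R3 = 12 + 4 = 16  → 16 < 34, loop
  ADD #5: R3 = 16 + 4 = 20  → 20 < 34, loop
  ADD #6: R3 = 20 + 4 = 24  → 24 < 34, loop
  ADD #7: R3 = 24 + 4 = 28  → 28 < 34, loop
  ADD #8: R3 = 28 + 4 = 32  → 32 < 34, loop
  ADD #9: R3 = 32 + 4 = 36  → 36 >= 34, exit
Total ADD instructions: 9

9


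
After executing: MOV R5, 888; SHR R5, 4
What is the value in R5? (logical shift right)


Register state trace:
  MOV R5, 888  → R5 = 888
  SHR R5, 4  → R5 = 888 >> 4 = 888 // 2^4 = 55
Final: R5 = 55

55


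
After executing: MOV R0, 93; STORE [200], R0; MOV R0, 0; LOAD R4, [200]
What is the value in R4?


Register and memory trace:
  MOV R0, 93  → R0 = 93
  STORE [200], R0  → mem[200] = 93
  MOV R0, 0  → R0 = 0
  LOAD R4, [200]  → R4 = mem[200] = 93
Final: R4 = 93

93


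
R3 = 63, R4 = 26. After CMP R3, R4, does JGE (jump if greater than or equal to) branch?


Trace:
  R3 = 63, R4 = 26
  CMP R3, R4  → compares 63 vs 26
  JGE checks: is 63 greater than or equal to 26?
  63 > 26, so condition is true
Branch taken: Yes

Yes


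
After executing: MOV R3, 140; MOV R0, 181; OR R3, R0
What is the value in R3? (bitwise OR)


Register state trace:
  MOV R3, 140  → R3 = 140 (0b10001100)
  MOV R0, 181  → R0 = 181 (0b10110101)
  OR R3, R0   → R3 = 140 OR 181 = 189 (0b10111101)
Final: R3 = 189

189


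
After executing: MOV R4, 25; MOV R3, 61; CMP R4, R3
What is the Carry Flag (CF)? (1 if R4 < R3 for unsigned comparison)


Register state trace:
  MOV R4, 25  → R4 = 25
  MOV R3, 61  → R3 = 61
  CMP R4, R3  → unsigned 25 - 61: borrow occurs
  25 < 61, so CF = 1
CF = 1

1


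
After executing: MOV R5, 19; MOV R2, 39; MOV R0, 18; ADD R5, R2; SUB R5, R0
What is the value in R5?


Register state trace:
  MOV R5, 19  → R5 = 19
  MOV R2, 39  → R2 = 39
  MOV R0, 18  → R0 = 18
  ADD R5, R2  → R5 = 19 + 39 = 58
  SUB R5, R0  → R5 = 58 - 18 = 40
Final: R5 = 40

40


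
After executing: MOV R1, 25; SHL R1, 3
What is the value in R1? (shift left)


Register state trace:
  MOV R1, 25  → R1 = 25
  SHL R1, 3  → R1 = 25 << 3 = 25 * 2^3 = 200
Final: R1 = 200

200


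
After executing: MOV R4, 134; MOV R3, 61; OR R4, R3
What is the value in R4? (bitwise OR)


Register state trace:
  MOV R4, 134  → R4 = 134 (0b10000110)
  MOV R3, 61  → R3 = 61 (0b00111101)
  OR R4, R3   → R4 = 134 OR 61 = 191 (0b10111111)
Final: R4 = 191

191


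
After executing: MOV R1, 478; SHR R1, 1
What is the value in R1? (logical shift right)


Register state trace:
  MOV R1, 478  → R1 = 478
  SHR R1, 1  → R1 = 478 >> 1 = 478 // 2^1 = 239
Final: R1 = 239

239


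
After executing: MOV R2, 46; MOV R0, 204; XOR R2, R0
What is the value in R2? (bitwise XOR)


Register state trace:
  MOV R2, 46  → R2 = 46 (0b00101110)
  MOV R0, 204  → R0 = 204 (0b11001100)
  XOR R2, R0  → R2 = 46 XOR 204 = 226 (0b11100010)
Final: R2 = 226

226


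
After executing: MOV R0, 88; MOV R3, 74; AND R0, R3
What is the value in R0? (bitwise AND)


Register state trace:
  MOV R0, 88  → R0 = 88 (0b01011000)
  MOV R3, 74  → R3 = 74 (0b01001010)
  AND R0, R3  → R0 = 88 AND 74 = 72 (0b01001000)
Final: R0 = 72

72


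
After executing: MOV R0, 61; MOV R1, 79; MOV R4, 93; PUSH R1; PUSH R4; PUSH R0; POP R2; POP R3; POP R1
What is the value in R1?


Stack trace (top is rightmost):
  MOV R0, 61  → R0 = 61
  MOV R1, 79  → R1 = 79
  MOV R4, 93  → R4 = 93
  PUSH R1  → stack: [79]
  PUSH R4  → stack: [79, 93]
  PUSH R0  → stack: [79, 93, 61]
  POP R2  → R2 = 61, stack: [79, 93]
  POP R3  → R3 = 93, stack: [79]
  POP R1  → R1 = 79, stack: []
Final: R1 = 79

79
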